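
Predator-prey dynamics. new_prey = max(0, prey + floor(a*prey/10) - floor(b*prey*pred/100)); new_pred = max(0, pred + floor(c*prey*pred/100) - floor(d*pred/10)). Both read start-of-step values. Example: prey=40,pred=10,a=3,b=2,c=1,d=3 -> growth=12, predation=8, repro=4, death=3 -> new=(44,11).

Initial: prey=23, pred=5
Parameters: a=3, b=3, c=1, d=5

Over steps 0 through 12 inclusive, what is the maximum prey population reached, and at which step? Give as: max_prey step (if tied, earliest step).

Step 1: prey: 23+6-3=26; pred: 5+1-2=4
Step 2: prey: 26+7-3=30; pred: 4+1-2=3
Step 3: prey: 30+9-2=37; pred: 3+0-1=2
Step 4: prey: 37+11-2=46; pred: 2+0-1=1
Step 5: prey: 46+13-1=58; pred: 1+0-0=1
Step 6: prey: 58+17-1=74; pred: 1+0-0=1
Step 7: prey: 74+22-2=94; pred: 1+0-0=1
Step 8: prey: 94+28-2=120; pred: 1+0-0=1
Step 9: prey: 120+36-3=153; pred: 1+1-0=2
Step 10: prey: 153+45-9=189; pred: 2+3-1=4
Step 11: prey: 189+56-22=223; pred: 4+7-2=9
Step 12: prey: 223+66-60=229; pred: 9+20-4=25
Max prey = 229 at step 12

Answer: 229 12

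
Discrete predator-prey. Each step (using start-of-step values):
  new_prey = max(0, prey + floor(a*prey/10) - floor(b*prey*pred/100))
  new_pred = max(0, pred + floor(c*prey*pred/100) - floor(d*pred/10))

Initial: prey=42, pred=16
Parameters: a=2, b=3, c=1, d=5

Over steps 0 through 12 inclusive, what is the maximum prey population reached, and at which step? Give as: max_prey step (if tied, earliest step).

Answer: 59 12

Derivation:
Step 1: prey: 42+8-20=30; pred: 16+6-8=14
Step 2: prey: 30+6-12=24; pred: 14+4-7=11
Step 3: prey: 24+4-7=21; pred: 11+2-5=8
Step 4: prey: 21+4-5=20; pred: 8+1-4=5
Step 5: prey: 20+4-3=21; pred: 5+1-2=4
Step 6: prey: 21+4-2=23; pred: 4+0-2=2
Step 7: prey: 23+4-1=26; pred: 2+0-1=1
Step 8: prey: 26+5-0=31; pred: 1+0-0=1
Step 9: prey: 31+6-0=37; pred: 1+0-0=1
Step 10: prey: 37+7-1=43; pred: 1+0-0=1
Step 11: prey: 43+8-1=50; pred: 1+0-0=1
Step 12: prey: 50+10-1=59; pred: 1+0-0=1
Max prey = 59 at step 12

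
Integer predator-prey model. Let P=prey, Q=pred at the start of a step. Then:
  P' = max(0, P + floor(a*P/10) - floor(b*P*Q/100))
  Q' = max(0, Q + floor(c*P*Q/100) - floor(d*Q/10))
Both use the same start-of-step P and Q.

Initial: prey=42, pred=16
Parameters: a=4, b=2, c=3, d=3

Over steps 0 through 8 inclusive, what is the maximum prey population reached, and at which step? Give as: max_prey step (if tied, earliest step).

Step 1: prey: 42+16-13=45; pred: 16+20-4=32
Step 2: prey: 45+18-28=35; pred: 32+43-9=66
Step 3: prey: 35+14-46=3; pred: 66+69-19=116
Step 4: prey: 3+1-6=0; pred: 116+10-34=92
Step 5: prey: 0+0-0=0; pred: 92+0-27=65
Step 6: prey: 0+0-0=0; pred: 65+0-19=46
Step 7: prey: 0+0-0=0; pred: 46+0-13=33
Step 8: prey: 0+0-0=0; pred: 33+0-9=24
Max prey = 45 at step 1

Answer: 45 1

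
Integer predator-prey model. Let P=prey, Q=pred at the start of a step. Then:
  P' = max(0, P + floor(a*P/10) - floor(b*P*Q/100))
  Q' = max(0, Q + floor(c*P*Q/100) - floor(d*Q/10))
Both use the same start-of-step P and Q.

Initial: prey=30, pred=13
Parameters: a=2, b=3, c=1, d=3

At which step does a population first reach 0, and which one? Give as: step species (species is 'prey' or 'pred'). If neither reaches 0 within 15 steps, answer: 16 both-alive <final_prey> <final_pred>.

Step 1: prey: 30+6-11=25; pred: 13+3-3=13
Step 2: prey: 25+5-9=21; pred: 13+3-3=13
Step 3: prey: 21+4-8=17; pred: 13+2-3=12
Step 4: prey: 17+3-6=14; pred: 12+2-3=11
Step 5: prey: 14+2-4=12; pred: 11+1-3=9
Step 6: prey: 12+2-3=11; pred: 9+1-2=8
Step 7: prey: 11+2-2=11; pred: 8+0-2=6
Step 8: prey: 11+2-1=12; pred: 6+0-1=5
Step 9: prey: 12+2-1=13; pred: 5+0-1=4
Step 10: prey: 13+2-1=14; pred: 4+0-1=3
Step 11: prey: 14+2-1=15; pred: 3+0-0=3
Step 12: prey: 15+3-1=17; pred: 3+0-0=3
Step 13: prey: 17+3-1=19; pred: 3+0-0=3
Step 14: prey: 19+3-1=21; pred: 3+0-0=3
Step 15: prey: 21+4-1=24; pred: 3+0-0=3
No extinction within 15 steps

Answer: 16 both-alive 24 3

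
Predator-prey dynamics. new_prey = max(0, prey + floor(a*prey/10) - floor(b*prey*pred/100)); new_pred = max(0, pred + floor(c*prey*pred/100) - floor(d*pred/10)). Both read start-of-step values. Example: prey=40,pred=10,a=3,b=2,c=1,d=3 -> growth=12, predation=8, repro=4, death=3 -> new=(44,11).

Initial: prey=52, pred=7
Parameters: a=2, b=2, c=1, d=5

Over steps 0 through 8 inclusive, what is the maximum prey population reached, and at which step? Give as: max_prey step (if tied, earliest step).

Answer: 69 6

Derivation:
Step 1: prey: 52+10-7=55; pred: 7+3-3=7
Step 2: prey: 55+11-7=59; pred: 7+3-3=7
Step 3: prey: 59+11-8=62; pred: 7+4-3=8
Step 4: prey: 62+12-9=65; pred: 8+4-4=8
Step 5: prey: 65+13-10=68; pred: 8+5-4=9
Step 6: prey: 68+13-12=69; pred: 9+6-4=11
Step 7: prey: 69+13-15=67; pred: 11+7-5=13
Step 8: prey: 67+13-17=63; pred: 13+8-6=15
Max prey = 69 at step 6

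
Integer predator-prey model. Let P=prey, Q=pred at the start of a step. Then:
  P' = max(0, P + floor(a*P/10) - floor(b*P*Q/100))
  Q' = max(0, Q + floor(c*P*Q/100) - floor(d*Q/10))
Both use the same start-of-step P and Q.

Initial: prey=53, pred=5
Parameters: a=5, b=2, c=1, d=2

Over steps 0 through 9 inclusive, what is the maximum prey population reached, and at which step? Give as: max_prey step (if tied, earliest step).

Answer: 158 4

Derivation:
Step 1: prey: 53+26-5=74; pred: 5+2-1=6
Step 2: prey: 74+37-8=103; pred: 6+4-1=9
Step 3: prey: 103+51-18=136; pred: 9+9-1=17
Step 4: prey: 136+68-46=158; pred: 17+23-3=37
Step 5: prey: 158+79-116=121; pred: 37+58-7=88
Step 6: prey: 121+60-212=0; pred: 88+106-17=177
Step 7: prey: 0+0-0=0; pred: 177+0-35=142
Step 8: prey: 0+0-0=0; pred: 142+0-28=114
Step 9: prey: 0+0-0=0; pred: 114+0-22=92
Max prey = 158 at step 4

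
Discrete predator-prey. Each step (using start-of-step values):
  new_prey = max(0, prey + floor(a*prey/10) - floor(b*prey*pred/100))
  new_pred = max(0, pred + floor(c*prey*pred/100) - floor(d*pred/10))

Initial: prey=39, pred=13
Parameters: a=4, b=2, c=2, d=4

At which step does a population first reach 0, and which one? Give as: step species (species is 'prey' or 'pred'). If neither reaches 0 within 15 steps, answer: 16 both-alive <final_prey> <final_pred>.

Step 1: prey: 39+15-10=44; pred: 13+10-5=18
Step 2: prey: 44+17-15=46; pred: 18+15-7=26
Step 3: prey: 46+18-23=41; pred: 26+23-10=39
Step 4: prey: 41+16-31=26; pred: 39+31-15=55
Step 5: prey: 26+10-28=8; pred: 55+28-22=61
Step 6: prey: 8+3-9=2; pred: 61+9-24=46
Step 7: prey: 2+0-1=1; pred: 46+1-18=29
Step 8: prey: 1+0-0=1; pred: 29+0-11=18
Step 9: prey: 1+0-0=1; pred: 18+0-7=11
Step 10: prey: 1+0-0=1; pred: 11+0-4=7
Step 11: prey: 1+0-0=1; pred: 7+0-2=5
Step 12: prey: 1+0-0=1; pred: 5+0-2=3
Step 13: prey: 1+0-0=1; pred: 3+0-1=2
Step 14: prey: 1+0-0=1; pred: 2+0-0=2
Steps 15-15: state stable at prey=1, pred=2 (no change)
No extinction within 15 steps

Answer: 16 both-alive 1 2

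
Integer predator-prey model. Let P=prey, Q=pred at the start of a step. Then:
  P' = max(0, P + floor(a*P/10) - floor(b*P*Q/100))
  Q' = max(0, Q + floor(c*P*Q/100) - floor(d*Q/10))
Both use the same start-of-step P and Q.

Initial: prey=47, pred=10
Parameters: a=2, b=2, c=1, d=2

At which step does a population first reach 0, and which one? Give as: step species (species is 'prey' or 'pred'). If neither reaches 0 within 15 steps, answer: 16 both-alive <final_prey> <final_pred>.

Answer: 16 both-alive 6 7

Derivation:
Step 1: prey: 47+9-9=47; pred: 10+4-2=12
Step 2: prey: 47+9-11=45; pred: 12+5-2=15
Step 3: prey: 45+9-13=41; pred: 15+6-3=18
Step 4: prey: 41+8-14=35; pred: 18+7-3=22
Step 5: prey: 35+7-15=27; pred: 22+7-4=25
Step 6: prey: 27+5-13=19; pred: 25+6-5=26
Step 7: prey: 19+3-9=13; pred: 26+4-5=25
Step 8: prey: 13+2-6=9; pred: 25+3-5=23
Step 9: prey: 9+1-4=6; pred: 23+2-4=21
Step 10: prey: 6+1-2=5; pred: 21+1-4=18
Step 11: prey: 5+1-1=5; pred: 18+0-3=15
Step 12: prey: 5+1-1=5; pred: 15+0-3=12
Step 13: prey: 5+1-1=5; pred: 12+0-2=10
Step 14: prey: 5+1-1=5; pred: 10+0-2=8
Step 15: prey: 5+1-0=6; pred: 8+0-1=7
No extinction within 15 steps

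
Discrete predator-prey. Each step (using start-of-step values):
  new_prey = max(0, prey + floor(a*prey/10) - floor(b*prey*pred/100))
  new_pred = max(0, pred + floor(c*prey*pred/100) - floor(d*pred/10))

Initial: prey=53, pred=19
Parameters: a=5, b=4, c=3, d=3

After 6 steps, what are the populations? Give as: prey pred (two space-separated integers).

Answer: 0 21

Derivation:
Step 1: prey: 53+26-40=39; pred: 19+30-5=44
Step 2: prey: 39+19-68=0; pred: 44+51-13=82
Step 3: prey: 0+0-0=0; pred: 82+0-24=58
Step 4: prey: 0+0-0=0; pred: 58+0-17=41
Step 5: prey: 0+0-0=0; pred: 41+0-12=29
Step 6: prey: 0+0-0=0; pred: 29+0-8=21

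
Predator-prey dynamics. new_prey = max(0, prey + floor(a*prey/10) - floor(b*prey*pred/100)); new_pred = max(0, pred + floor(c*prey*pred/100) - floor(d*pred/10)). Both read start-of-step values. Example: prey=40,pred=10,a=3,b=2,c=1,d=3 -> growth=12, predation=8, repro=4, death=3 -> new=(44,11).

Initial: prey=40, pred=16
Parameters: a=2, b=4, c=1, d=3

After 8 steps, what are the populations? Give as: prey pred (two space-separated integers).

Step 1: prey: 40+8-25=23; pred: 16+6-4=18
Step 2: prey: 23+4-16=11; pred: 18+4-5=17
Step 3: prey: 11+2-7=6; pred: 17+1-5=13
Step 4: prey: 6+1-3=4; pred: 13+0-3=10
Step 5: prey: 4+0-1=3; pred: 10+0-3=7
Step 6: prey: 3+0-0=3; pred: 7+0-2=5
Step 7: prey: 3+0-0=3; pred: 5+0-1=4
Step 8: prey: 3+0-0=3; pred: 4+0-1=3

Answer: 3 3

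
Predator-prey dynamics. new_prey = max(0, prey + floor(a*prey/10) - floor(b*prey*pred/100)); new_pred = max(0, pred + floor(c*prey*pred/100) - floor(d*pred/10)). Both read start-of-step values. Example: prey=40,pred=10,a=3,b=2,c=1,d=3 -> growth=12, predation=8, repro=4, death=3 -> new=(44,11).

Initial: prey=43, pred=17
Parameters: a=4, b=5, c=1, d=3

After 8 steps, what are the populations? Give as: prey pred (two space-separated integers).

Answer: 5 3

Derivation:
Step 1: prey: 43+17-36=24; pred: 17+7-5=19
Step 2: prey: 24+9-22=11; pred: 19+4-5=18
Step 3: prey: 11+4-9=6; pred: 18+1-5=14
Step 4: prey: 6+2-4=4; pred: 14+0-4=10
Step 5: prey: 4+1-2=3; pred: 10+0-3=7
Step 6: prey: 3+1-1=3; pred: 7+0-2=5
Step 7: prey: 3+1-0=4; pred: 5+0-1=4
Step 8: prey: 4+1-0=5; pred: 4+0-1=3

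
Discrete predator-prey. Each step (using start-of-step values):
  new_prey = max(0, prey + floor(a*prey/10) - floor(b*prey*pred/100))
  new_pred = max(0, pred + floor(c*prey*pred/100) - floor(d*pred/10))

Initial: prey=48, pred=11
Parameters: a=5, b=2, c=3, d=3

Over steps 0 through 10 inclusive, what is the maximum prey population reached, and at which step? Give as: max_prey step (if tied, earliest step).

Answer: 65 2

Derivation:
Step 1: prey: 48+24-10=62; pred: 11+15-3=23
Step 2: prey: 62+31-28=65; pred: 23+42-6=59
Step 3: prey: 65+32-76=21; pred: 59+115-17=157
Step 4: prey: 21+10-65=0; pred: 157+98-47=208
Step 5: prey: 0+0-0=0; pred: 208+0-62=146
Step 6: prey: 0+0-0=0; pred: 146+0-43=103
Step 7: prey: 0+0-0=0; pred: 103+0-30=73
Step 8: prey: 0+0-0=0; pred: 73+0-21=52
Step 9: prey: 0+0-0=0; pred: 52+0-15=37
Step 10: prey: 0+0-0=0; pred: 37+0-11=26
Max prey = 65 at step 2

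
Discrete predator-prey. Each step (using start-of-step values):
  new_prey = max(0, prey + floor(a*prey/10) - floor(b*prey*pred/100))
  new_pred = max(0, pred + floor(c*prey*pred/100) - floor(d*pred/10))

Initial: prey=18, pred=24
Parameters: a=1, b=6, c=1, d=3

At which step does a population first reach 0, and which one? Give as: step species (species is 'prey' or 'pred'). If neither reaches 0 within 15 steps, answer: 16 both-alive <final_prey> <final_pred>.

Answer: 1 prey

Derivation:
Step 1: prey: 18+1-25=0; pred: 24+4-7=21
First extinction: prey at step 1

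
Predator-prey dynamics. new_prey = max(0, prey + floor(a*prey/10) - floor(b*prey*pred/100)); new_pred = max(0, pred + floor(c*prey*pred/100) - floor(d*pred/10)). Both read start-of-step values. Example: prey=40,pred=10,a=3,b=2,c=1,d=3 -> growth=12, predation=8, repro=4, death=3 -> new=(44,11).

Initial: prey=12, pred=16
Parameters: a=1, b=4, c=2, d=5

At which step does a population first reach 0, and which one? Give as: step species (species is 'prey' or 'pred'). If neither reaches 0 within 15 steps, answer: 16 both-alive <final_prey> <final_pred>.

Step 1: prey: 12+1-7=6; pred: 16+3-8=11
Step 2: prey: 6+0-2=4; pred: 11+1-5=7
Step 3: prey: 4+0-1=3; pred: 7+0-3=4
Step 4: prey: 3+0-0=3; pred: 4+0-2=2
Step 5: prey: 3+0-0=3; pred: 2+0-1=1
Step 6: prey: 3+0-0=3; pred: 1+0-0=1
Steps 7-15: state stable at prey=3, pred=1 (no change)
No extinction within 15 steps

Answer: 16 both-alive 3 1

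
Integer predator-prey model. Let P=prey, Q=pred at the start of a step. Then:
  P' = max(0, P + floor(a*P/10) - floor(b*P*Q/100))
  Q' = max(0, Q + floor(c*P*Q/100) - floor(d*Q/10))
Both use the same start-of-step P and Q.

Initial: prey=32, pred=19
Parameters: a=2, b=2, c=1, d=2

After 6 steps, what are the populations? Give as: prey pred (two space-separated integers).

Answer: 7 17

Derivation:
Step 1: prey: 32+6-12=26; pred: 19+6-3=22
Step 2: prey: 26+5-11=20; pred: 22+5-4=23
Step 3: prey: 20+4-9=15; pred: 23+4-4=23
Step 4: prey: 15+3-6=12; pred: 23+3-4=22
Step 5: prey: 12+2-5=9; pred: 22+2-4=20
Step 6: prey: 9+1-3=7; pred: 20+1-4=17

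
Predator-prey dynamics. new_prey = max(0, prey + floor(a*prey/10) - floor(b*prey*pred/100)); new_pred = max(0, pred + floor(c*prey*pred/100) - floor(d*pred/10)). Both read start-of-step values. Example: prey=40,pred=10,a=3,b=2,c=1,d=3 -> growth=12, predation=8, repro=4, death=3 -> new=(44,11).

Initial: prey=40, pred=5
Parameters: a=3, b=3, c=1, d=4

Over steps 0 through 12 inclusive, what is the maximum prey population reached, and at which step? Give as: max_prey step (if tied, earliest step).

Step 1: prey: 40+12-6=46; pred: 5+2-2=5
Step 2: prey: 46+13-6=53; pred: 5+2-2=5
Step 3: prey: 53+15-7=61; pred: 5+2-2=5
Step 4: prey: 61+18-9=70; pred: 5+3-2=6
Step 5: prey: 70+21-12=79; pred: 6+4-2=8
Step 6: prey: 79+23-18=84; pred: 8+6-3=11
Step 7: prey: 84+25-27=82; pred: 11+9-4=16
Step 8: prey: 82+24-39=67; pred: 16+13-6=23
Step 9: prey: 67+20-46=41; pred: 23+15-9=29
Step 10: prey: 41+12-35=18; pred: 29+11-11=29
Step 11: prey: 18+5-15=8; pred: 29+5-11=23
Step 12: prey: 8+2-5=5; pred: 23+1-9=15
Max prey = 84 at step 6

Answer: 84 6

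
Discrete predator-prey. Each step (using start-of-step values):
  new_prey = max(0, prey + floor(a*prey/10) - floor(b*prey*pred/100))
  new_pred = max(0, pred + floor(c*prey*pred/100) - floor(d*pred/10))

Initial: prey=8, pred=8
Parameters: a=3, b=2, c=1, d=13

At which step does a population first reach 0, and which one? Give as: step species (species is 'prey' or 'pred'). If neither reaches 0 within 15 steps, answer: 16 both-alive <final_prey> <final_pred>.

Step 1: prey: 8+2-1=9; pred: 8+0-10=0
First extinction: pred at step 1

Answer: 1 pred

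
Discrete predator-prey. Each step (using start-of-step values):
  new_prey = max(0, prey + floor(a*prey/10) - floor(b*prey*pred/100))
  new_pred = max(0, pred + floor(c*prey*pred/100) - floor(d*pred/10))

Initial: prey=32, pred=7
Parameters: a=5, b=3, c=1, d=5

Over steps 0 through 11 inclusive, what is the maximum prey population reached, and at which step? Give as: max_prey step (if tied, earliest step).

Answer: 168 6

Derivation:
Step 1: prey: 32+16-6=42; pred: 7+2-3=6
Step 2: prey: 42+21-7=56; pred: 6+2-3=5
Step 3: prey: 56+28-8=76; pred: 5+2-2=5
Step 4: prey: 76+38-11=103; pred: 5+3-2=6
Step 5: prey: 103+51-18=136; pred: 6+6-3=9
Step 6: prey: 136+68-36=168; pred: 9+12-4=17
Step 7: prey: 168+84-85=167; pred: 17+28-8=37
Step 8: prey: 167+83-185=65; pred: 37+61-18=80
Step 9: prey: 65+32-156=0; pred: 80+52-40=92
Step 10: prey: 0+0-0=0; pred: 92+0-46=46
Step 11: prey: 0+0-0=0; pred: 46+0-23=23
Max prey = 168 at step 6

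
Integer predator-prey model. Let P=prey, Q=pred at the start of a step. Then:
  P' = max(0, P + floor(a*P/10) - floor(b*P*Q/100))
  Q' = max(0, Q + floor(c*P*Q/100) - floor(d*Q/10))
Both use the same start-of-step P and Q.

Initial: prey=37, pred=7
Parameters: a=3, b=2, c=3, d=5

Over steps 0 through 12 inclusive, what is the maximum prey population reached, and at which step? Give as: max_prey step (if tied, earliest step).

Step 1: prey: 37+11-5=43; pred: 7+7-3=11
Step 2: prey: 43+12-9=46; pred: 11+14-5=20
Step 3: prey: 46+13-18=41; pred: 20+27-10=37
Step 4: prey: 41+12-30=23; pred: 37+45-18=64
Step 5: prey: 23+6-29=0; pred: 64+44-32=76
Step 6: prey: 0+0-0=0; pred: 76+0-38=38
Step 7: prey: 0+0-0=0; pred: 38+0-19=19
Step 8: prey: 0+0-0=0; pred: 19+0-9=10
Step 9: prey: 0+0-0=0; pred: 10+0-5=5
Step 10: prey: 0+0-0=0; pred: 5+0-2=3
Step 11: prey: 0+0-0=0; pred: 3+0-1=2
Step 12: prey: 0+0-0=0; pred: 2+0-1=1
Max prey = 46 at step 2

Answer: 46 2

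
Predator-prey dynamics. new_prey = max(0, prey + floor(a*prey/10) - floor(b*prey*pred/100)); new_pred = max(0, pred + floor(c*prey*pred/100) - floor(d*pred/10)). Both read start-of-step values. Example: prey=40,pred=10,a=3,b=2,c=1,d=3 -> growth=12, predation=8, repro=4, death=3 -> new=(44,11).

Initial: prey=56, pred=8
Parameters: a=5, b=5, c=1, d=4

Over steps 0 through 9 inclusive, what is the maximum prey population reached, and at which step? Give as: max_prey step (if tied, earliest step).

Step 1: prey: 56+28-22=62; pred: 8+4-3=9
Step 2: prey: 62+31-27=66; pred: 9+5-3=11
Step 3: prey: 66+33-36=63; pred: 11+7-4=14
Step 4: prey: 63+31-44=50; pred: 14+8-5=17
Step 5: prey: 50+25-42=33; pred: 17+8-6=19
Step 6: prey: 33+16-31=18; pred: 19+6-7=18
Step 7: prey: 18+9-16=11; pred: 18+3-7=14
Step 8: prey: 11+5-7=9; pred: 14+1-5=10
Step 9: prey: 9+4-4=9; pred: 10+0-4=6
Max prey = 66 at step 2

Answer: 66 2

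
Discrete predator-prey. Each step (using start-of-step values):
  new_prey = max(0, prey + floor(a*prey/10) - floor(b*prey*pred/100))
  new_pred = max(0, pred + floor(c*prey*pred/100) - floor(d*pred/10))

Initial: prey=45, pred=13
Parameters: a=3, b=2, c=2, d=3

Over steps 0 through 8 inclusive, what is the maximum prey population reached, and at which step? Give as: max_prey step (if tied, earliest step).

Step 1: prey: 45+13-11=47; pred: 13+11-3=21
Step 2: prey: 47+14-19=42; pred: 21+19-6=34
Step 3: prey: 42+12-28=26; pred: 34+28-10=52
Step 4: prey: 26+7-27=6; pred: 52+27-15=64
Step 5: prey: 6+1-7=0; pred: 64+7-19=52
Step 6: prey: 0+0-0=0; pred: 52+0-15=37
Step 7: prey: 0+0-0=0; pred: 37+0-11=26
Step 8: prey: 0+0-0=0; pred: 26+0-7=19
Max prey = 47 at step 1

Answer: 47 1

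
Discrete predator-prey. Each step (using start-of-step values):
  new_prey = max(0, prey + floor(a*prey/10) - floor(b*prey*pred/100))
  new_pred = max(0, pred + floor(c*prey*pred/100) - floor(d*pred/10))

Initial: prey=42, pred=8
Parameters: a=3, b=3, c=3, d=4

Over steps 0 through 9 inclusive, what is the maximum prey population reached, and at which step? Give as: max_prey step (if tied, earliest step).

Step 1: prey: 42+12-10=44; pred: 8+10-3=15
Step 2: prey: 44+13-19=38; pred: 15+19-6=28
Step 3: prey: 38+11-31=18; pred: 28+31-11=48
Step 4: prey: 18+5-25=0; pred: 48+25-19=54
Step 5: prey: 0+0-0=0; pred: 54+0-21=33
Step 6: prey: 0+0-0=0; pred: 33+0-13=20
Step 7: prey: 0+0-0=0; pred: 20+0-8=12
Step 8: prey: 0+0-0=0; pred: 12+0-4=8
Step 9: prey: 0+0-0=0; pred: 8+0-3=5
Max prey = 44 at step 1

Answer: 44 1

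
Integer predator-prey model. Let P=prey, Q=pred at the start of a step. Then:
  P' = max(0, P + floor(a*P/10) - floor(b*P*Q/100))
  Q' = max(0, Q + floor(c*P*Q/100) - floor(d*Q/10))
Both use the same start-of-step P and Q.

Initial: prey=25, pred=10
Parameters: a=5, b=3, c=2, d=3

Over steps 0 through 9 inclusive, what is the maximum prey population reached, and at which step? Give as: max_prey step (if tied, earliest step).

Answer: 36 3

Derivation:
Step 1: prey: 25+12-7=30; pred: 10+5-3=12
Step 2: prey: 30+15-10=35; pred: 12+7-3=16
Step 3: prey: 35+17-16=36; pred: 16+11-4=23
Step 4: prey: 36+18-24=30; pred: 23+16-6=33
Step 5: prey: 30+15-29=16; pred: 33+19-9=43
Step 6: prey: 16+8-20=4; pred: 43+13-12=44
Step 7: prey: 4+2-5=1; pred: 44+3-13=34
Step 8: prey: 1+0-1=0; pred: 34+0-10=24
Step 9: prey: 0+0-0=0; pred: 24+0-7=17
Max prey = 36 at step 3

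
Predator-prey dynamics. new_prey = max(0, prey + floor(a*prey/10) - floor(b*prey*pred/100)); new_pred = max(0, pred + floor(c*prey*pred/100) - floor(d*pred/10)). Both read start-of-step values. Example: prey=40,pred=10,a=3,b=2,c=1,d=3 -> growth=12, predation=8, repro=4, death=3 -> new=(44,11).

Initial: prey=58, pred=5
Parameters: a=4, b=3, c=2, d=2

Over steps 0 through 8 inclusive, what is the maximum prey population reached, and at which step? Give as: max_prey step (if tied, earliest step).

Step 1: prey: 58+23-8=73; pred: 5+5-1=9
Step 2: prey: 73+29-19=83; pred: 9+13-1=21
Step 3: prey: 83+33-52=64; pred: 21+34-4=51
Step 4: prey: 64+25-97=0; pred: 51+65-10=106
Step 5: prey: 0+0-0=0; pred: 106+0-21=85
Step 6: prey: 0+0-0=0; pred: 85+0-17=68
Step 7: prey: 0+0-0=0; pred: 68+0-13=55
Step 8: prey: 0+0-0=0; pred: 55+0-11=44
Max prey = 83 at step 2

Answer: 83 2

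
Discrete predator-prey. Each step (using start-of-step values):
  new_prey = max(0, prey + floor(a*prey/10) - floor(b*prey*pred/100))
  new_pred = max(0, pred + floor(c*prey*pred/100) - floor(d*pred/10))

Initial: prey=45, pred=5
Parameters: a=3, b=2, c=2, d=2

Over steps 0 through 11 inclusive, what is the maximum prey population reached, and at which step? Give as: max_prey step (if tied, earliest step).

Answer: 62 2

Derivation:
Step 1: prey: 45+13-4=54; pred: 5+4-1=8
Step 2: prey: 54+16-8=62; pred: 8+8-1=15
Step 3: prey: 62+18-18=62; pred: 15+18-3=30
Step 4: prey: 62+18-37=43; pred: 30+37-6=61
Step 5: prey: 43+12-52=3; pred: 61+52-12=101
Step 6: prey: 3+0-6=0; pred: 101+6-20=87
Step 7: prey: 0+0-0=0; pred: 87+0-17=70
Step 8: prey: 0+0-0=0; pred: 70+0-14=56
Step 9: prey: 0+0-0=0; pred: 56+0-11=45
Step 10: prey: 0+0-0=0; pred: 45+0-9=36
Step 11: prey: 0+0-0=0; pred: 36+0-7=29
Max prey = 62 at step 2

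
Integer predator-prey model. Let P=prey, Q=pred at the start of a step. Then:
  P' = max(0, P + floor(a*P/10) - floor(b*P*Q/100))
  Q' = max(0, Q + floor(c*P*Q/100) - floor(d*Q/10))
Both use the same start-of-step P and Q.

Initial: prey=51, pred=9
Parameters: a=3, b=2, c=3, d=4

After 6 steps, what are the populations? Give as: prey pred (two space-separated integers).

Answer: 0 44

Derivation:
Step 1: prey: 51+15-9=57; pred: 9+13-3=19
Step 2: prey: 57+17-21=53; pred: 19+32-7=44
Step 3: prey: 53+15-46=22; pred: 44+69-17=96
Step 4: prey: 22+6-42=0; pred: 96+63-38=121
Step 5: prey: 0+0-0=0; pred: 121+0-48=73
Step 6: prey: 0+0-0=0; pred: 73+0-29=44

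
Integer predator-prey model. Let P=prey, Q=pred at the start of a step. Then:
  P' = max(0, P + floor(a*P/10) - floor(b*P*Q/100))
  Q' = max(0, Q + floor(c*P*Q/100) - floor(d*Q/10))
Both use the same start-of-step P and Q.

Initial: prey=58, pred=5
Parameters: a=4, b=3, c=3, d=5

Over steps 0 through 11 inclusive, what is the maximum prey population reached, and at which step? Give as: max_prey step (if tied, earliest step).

Step 1: prey: 58+23-8=73; pred: 5+8-2=11
Step 2: prey: 73+29-24=78; pred: 11+24-5=30
Step 3: prey: 78+31-70=39; pred: 30+70-15=85
Step 4: prey: 39+15-99=0; pred: 85+99-42=142
Step 5: prey: 0+0-0=0; pred: 142+0-71=71
Step 6: prey: 0+0-0=0; pred: 71+0-35=36
Step 7: prey: 0+0-0=0; pred: 36+0-18=18
Step 8: prey: 0+0-0=0; pred: 18+0-9=9
Step 9: prey: 0+0-0=0; pred: 9+0-4=5
Step 10: prey: 0+0-0=0; pred: 5+0-2=3
Step 11: prey: 0+0-0=0; pred: 3+0-1=2
Max prey = 78 at step 2

Answer: 78 2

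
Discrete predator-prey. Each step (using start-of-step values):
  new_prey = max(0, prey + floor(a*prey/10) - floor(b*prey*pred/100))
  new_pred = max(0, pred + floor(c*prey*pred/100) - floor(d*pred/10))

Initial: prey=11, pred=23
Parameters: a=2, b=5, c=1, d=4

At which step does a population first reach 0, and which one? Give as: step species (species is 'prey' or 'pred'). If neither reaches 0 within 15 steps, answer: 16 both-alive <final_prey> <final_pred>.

Step 1: prey: 11+2-12=1; pred: 23+2-9=16
Step 2: prey: 1+0-0=1; pred: 16+0-6=10
Step 3: prey: 1+0-0=1; pred: 10+0-4=6
Step 4: prey: 1+0-0=1; pred: 6+0-2=4
Step 5: prey: 1+0-0=1; pred: 4+0-1=3
Step 6: prey: 1+0-0=1; pred: 3+0-1=2
Step 7: prey: 1+0-0=1; pred: 2+0-0=2
Steps 8-15: state stable at prey=1, pred=2 (no change)
No extinction within 15 steps

Answer: 16 both-alive 1 2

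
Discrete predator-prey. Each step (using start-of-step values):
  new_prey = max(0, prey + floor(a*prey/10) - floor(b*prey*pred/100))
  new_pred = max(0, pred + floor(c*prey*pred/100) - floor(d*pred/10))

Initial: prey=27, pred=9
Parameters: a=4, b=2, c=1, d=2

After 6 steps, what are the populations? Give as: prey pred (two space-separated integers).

Answer: 55 32

Derivation:
Step 1: prey: 27+10-4=33; pred: 9+2-1=10
Step 2: prey: 33+13-6=40; pred: 10+3-2=11
Step 3: prey: 40+16-8=48; pred: 11+4-2=13
Step 4: prey: 48+19-12=55; pred: 13+6-2=17
Step 5: prey: 55+22-18=59; pred: 17+9-3=23
Step 6: prey: 59+23-27=55; pred: 23+13-4=32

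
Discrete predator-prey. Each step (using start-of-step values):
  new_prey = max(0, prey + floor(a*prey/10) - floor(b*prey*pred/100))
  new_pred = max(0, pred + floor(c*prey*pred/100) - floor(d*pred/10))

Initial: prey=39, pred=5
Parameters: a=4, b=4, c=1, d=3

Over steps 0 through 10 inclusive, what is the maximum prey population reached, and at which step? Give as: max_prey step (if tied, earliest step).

Answer: 71 4

Derivation:
Step 1: prey: 39+15-7=47; pred: 5+1-1=5
Step 2: prey: 47+18-9=56; pred: 5+2-1=6
Step 3: prey: 56+22-13=65; pred: 6+3-1=8
Step 4: prey: 65+26-20=71; pred: 8+5-2=11
Step 5: prey: 71+28-31=68; pred: 11+7-3=15
Step 6: prey: 68+27-40=55; pred: 15+10-4=21
Step 7: prey: 55+22-46=31; pred: 21+11-6=26
Step 8: prey: 31+12-32=11; pred: 26+8-7=27
Step 9: prey: 11+4-11=4; pred: 27+2-8=21
Step 10: prey: 4+1-3=2; pred: 21+0-6=15
Max prey = 71 at step 4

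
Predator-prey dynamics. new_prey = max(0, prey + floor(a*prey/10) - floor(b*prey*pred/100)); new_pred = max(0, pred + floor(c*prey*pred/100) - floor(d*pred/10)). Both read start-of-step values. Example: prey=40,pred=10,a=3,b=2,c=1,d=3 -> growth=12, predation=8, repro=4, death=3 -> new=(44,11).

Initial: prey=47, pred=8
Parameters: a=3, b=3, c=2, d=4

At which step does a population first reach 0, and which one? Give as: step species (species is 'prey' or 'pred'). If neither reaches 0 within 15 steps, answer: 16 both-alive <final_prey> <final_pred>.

Step 1: prey: 47+14-11=50; pred: 8+7-3=12
Step 2: prey: 50+15-18=47; pred: 12+12-4=20
Step 3: prey: 47+14-28=33; pred: 20+18-8=30
Step 4: prey: 33+9-29=13; pred: 30+19-12=37
Step 5: prey: 13+3-14=2; pred: 37+9-14=32
Step 6: prey: 2+0-1=1; pred: 32+1-12=21
Step 7: prey: 1+0-0=1; pred: 21+0-8=13
Step 8: prey: 1+0-0=1; pred: 13+0-5=8
Step 9: prey: 1+0-0=1; pred: 8+0-3=5
Step 10: prey: 1+0-0=1; pred: 5+0-2=3
Step 11: prey: 1+0-0=1; pred: 3+0-1=2
Step 12: prey: 1+0-0=1; pred: 2+0-0=2
Steps 13-15: state stable at prey=1, pred=2 (no change)
No extinction within 15 steps

Answer: 16 both-alive 1 2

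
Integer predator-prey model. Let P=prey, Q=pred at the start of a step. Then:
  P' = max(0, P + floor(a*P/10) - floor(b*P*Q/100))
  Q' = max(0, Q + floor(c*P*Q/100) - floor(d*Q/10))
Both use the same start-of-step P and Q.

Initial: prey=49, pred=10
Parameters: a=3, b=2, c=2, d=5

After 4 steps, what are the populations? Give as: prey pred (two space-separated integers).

Answer: 29 50

Derivation:
Step 1: prey: 49+14-9=54; pred: 10+9-5=14
Step 2: prey: 54+16-15=55; pred: 14+15-7=22
Step 3: prey: 55+16-24=47; pred: 22+24-11=35
Step 4: prey: 47+14-32=29; pred: 35+32-17=50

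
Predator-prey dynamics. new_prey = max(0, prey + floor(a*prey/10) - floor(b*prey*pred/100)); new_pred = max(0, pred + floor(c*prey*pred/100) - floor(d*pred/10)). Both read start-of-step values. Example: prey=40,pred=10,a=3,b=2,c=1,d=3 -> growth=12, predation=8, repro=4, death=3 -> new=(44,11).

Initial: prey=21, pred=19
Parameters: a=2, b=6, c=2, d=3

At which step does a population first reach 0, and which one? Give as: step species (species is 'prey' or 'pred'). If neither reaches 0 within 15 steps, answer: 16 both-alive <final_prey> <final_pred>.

Step 1: prey: 21+4-23=2; pred: 19+7-5=21
Step 2: prey: 2+0-2=0; pred: 21+0-6=15
First extinction: prey at step 2

Answer: 2 prey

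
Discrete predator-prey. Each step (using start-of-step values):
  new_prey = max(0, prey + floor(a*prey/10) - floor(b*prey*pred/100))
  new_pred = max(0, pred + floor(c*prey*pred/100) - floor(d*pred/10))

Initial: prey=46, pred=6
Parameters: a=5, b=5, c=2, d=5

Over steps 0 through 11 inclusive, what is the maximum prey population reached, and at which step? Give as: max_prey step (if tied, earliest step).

Step 1: prey: 46+23-13=56; pred: 6+5-3=8
Step 2: prey: 56+28-22=62; pred: 8+8-4=12
Step 3: prey: 62+31-37=56; pred: 12+14-6=20
Step 4: prey: 56+28-56=28; pred: 20+22-10=32
Step 5: prey: 28+14-44=0; pred: 32+17-16=33
Step 6: prey: 0+0-0=0; pred: 33+0-16=17
Step 7: prey: 0+0-0=0; pred: 17+0-8=9
Step 8: prey: 0+0-0=0; pred: 9+0-4=5
Step 9: prey: 0+0-0=0; pred: 5+0-2=3
Step 10: prey: 0+0-0=0; pred: 3+0-1=2
Step 11: prey: 0+0-0=0; pred: 2+0-1=1
Max prey = 62 at step 2

Answer: 62 2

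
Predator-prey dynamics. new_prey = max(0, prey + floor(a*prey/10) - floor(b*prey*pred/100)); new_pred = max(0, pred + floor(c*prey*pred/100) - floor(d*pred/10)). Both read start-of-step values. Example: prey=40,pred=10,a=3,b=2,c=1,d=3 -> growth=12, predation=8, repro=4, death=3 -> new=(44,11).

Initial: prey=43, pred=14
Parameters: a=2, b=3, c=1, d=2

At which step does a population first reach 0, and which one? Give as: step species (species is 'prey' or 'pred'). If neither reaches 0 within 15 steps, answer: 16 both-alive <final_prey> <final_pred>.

Answer: 16 both-alive 3 4

Derivation:
Step 1: prey: 43+8-18=33; pred: 14+6-2=18
Step 2: prey: 33+6-17=22; pred: 18+5-3=20
Step 3: prey: 22+4-13=13; pred: 20+4-4=20
Step 4: prey: 13+2-7=8; pred: 20+2-4=18
Step 5: prey: 8+1-4=5; pred: 18+1-3=16
Step 6: prey: 5+1-2=4; pred: 16+0-3=13
Step 7: prey: 4+0-1=3; pred: 13+0-2=11
Step 8: prey: 3+0-0=3; pred: 11+0-2=9
Step 9: prey: 3+0-0=3; pred: 9+0-1=8
Step 10: prey: 3+0-0=3; pred: 8+0-1=7
Step 11: prey: 3+0-0=3; pred: 7+0-1=6
Step 12: prey: 3+0-0=3; pred: 6+0-1=5
Step 13: prey: 3+0-0=3; pred: 5+0-1=4
Step 14: prey: 3+0-0=3; pred: 4+0-0=4
Steps 15-15: state stable at prey=3, pred=4 (no change)
No extinction within 15 steps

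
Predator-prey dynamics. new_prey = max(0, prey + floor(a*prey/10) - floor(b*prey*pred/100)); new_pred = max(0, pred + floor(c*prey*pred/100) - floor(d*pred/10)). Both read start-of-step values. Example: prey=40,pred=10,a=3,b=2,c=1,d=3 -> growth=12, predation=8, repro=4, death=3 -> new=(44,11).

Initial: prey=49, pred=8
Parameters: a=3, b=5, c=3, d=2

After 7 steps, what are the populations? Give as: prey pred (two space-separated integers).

Answer: 0 22

Derivation:
Step 1: prey: 49+14-19=44; pred: 8+11-1=18
Step 2: prey: 44+13-39=18; pred: 18+23-3=38
Step 3: prey: 18+5-34=0; pred: 38+20-7=51
Step 4: prey: 0+0-0=0; pred: 51+0-10=41
Step 5: prey: 0+0-0=0; pred: 41+0-8=33
Step 6: prey: 0+0-0=0; pred: 33+0-6=27
Step 7: prey: 0+0-0=0; pred: 27+0-5=22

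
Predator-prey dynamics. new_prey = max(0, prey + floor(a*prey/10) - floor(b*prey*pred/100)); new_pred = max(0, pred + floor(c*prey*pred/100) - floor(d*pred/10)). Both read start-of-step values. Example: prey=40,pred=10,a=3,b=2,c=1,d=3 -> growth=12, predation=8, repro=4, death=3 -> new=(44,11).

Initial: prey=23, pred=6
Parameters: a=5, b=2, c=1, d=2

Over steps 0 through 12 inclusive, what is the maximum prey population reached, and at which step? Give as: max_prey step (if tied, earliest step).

Answer: 130 6

Derivation:
Step 1: prey: 23+11-2=32; pred: 6+1-1=6
Step 2: prey: 32+16-3=45; pred: 6+1-1=6
Step 3: prey: 45+22-5=62; pred: 6+2-1=7
Step 4: prey: 62+31-8=85; pred: 7+4-1=10
Step 5: prey: 85+42-17=110; pred: 10+8-2=16
Step 6: prey: 110+55-35=130; pred: 16+17-3=30
Step 7: prey: 130+65-78=117; pred: 30+39-6=63
Step 8: prey: 117+58-147=28; pred: 63+73-12=124
Step 9: prey: 28+14-69=0; pred: 124+34-24=134
Step 10: prey: 0+0-0=0; pred: 134+0-26=108
Step 11: prey: 0+0-0=0; pred: 108+0-21=87
Step 12: prey: 0+0-0=0; pred: 87+0-17=70
Max prey = 130 at step 6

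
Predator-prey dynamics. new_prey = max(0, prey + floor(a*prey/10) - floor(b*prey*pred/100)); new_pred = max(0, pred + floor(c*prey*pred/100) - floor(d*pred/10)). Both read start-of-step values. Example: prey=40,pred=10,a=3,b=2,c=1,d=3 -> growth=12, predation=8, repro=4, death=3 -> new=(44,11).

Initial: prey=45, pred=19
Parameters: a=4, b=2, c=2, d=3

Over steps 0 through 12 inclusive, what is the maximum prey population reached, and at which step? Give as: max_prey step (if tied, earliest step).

Step 1: prey: 45+18-17=46; pred: 19+17-5=31
Step 2: prey: 46+18-28=36; pred: 31+28-9=50
Step 3: prey: 36+14-36=14; pred: 50+36-15=71
Step 4: prey: 14+5-19=0; pred: 71+19-21=69
Step 5: prey: 0+0-0=0; pred: 69+0-20=49
Step 6: prey: 0+0-0=0; pred: 49+0-14=35
Step 7: prey: 0+0-0=0; pred: 35+0-10=25
Step 8: prey: 0+0-0=0; pred: 25+0-7=18
Step 9: prey: 0+0-0=0; pred: 18+0-5=13
Step 10: prey: 0+0-0=0; pred: 13+0-3=10
Step 11: prey: 0+0-0=0; pred: 10+0-3=7
Step 12: prey: 0+0-0=0; pred: 7+0-2=5
Max prey = 46 at step 1

Answer: 46 1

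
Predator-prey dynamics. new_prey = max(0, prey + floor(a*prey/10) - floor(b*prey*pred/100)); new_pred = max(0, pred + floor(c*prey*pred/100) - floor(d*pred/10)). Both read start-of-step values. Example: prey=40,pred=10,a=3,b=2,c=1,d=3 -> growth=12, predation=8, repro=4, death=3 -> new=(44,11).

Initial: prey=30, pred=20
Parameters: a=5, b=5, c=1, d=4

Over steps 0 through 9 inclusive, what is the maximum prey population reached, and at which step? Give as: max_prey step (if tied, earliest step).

Step 1: prey: 30+15-30=15; pred: 20+6-8=18
Step 2: prey: 15+7-13=9; pred: 18+2-7=13
Step 3: prey: 9+4-5=8; pred: 13+1-5=9
Step 4: prey: 8+4-3=9; pred: 9+0-3=6
Step 5: prey: 9+4-2=11; pred: 6+0-2=4
Step 6: prey: 11+5-2=14; pred: 4+0-1=3
Step 7: prey: 14+7-2=19; pred: 3+0-1=2
Step 8: prey: 19+9-1=27; pred: 2+0-0=2
Step 9: prey: 27+13-2=38; pred: 2+0-0=2
Max prey = 38 at step 9

Answer: 38 9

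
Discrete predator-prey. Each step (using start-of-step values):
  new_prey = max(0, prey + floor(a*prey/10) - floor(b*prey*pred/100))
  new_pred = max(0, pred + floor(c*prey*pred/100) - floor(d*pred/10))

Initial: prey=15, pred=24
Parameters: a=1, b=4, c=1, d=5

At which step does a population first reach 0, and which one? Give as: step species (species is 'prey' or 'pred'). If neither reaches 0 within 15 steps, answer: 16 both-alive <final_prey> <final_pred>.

Answer: 16 both-alive 1 1

Derivation:
Step 1: prey: 15+1-14=2; pred: 24+3-12=15
Step 2: prey: 2+0-1=1; pred: 15+0-7=8
Step 3: prey: 1+0-0=1; pred: 8+0-4=4
Step 4: prey: 1+0-0=1; pred: 4+0-2=2
Step 5: prey: 1+0-0=1; pred: 2+0-1=1
Step 6: prey: 1+0-0=1; pred: 1+0-0=1
Steps 7-15: state stable at prey=1, pred=1 (no change)
No extinction within 15 steps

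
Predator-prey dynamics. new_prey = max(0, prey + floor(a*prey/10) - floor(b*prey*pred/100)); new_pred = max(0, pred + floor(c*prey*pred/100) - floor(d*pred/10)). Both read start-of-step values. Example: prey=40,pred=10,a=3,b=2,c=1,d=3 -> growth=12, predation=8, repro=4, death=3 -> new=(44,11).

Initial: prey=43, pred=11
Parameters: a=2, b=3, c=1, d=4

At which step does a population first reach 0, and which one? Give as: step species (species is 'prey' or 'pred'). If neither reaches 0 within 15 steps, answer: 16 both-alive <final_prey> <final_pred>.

Step 1: prey: 43+8-14=37; pred: 11+4-4=11
Step 2: prey: 37+7-12=32; pred: 11+4-4=11
Step 3: prey: 32+6-10=28; pred: 11+3-4=10
Step 4: prey: 28+5-8=25; pred: 10+2-4=8
Step 5: prey: 25+5-6=24; pred: 8+2-3=7
Step 6: prey: 24+4-5=23; pred: 7+1-2=6
Step 7: prey: 23+4-4=23; pred: 6+1-2=5
Step 8: prey: 23+4-3=24; pred: 5+1-2=4
Step 9: prey: 24+4-2=26; pred: 4+0-1=3
Step 10: prey: 26+5-2=29; pred: 3+0-1=2
Step 11: prey: 29+5-1=33; pred: 2+0-0=2
Step 12: prey: 33+6-1=38; pred: 2+0-0=2
Step 13: prey: 38+7-2=43; pred: 2+0-0=2
Step 14: prey: 43+8-2=49; pred: 2+0-0=2
Step 15: prey: 49+9-2=56; pred: 2+0-0=2
No extinction within 15 steps

Answer: 16 both-alive 56 2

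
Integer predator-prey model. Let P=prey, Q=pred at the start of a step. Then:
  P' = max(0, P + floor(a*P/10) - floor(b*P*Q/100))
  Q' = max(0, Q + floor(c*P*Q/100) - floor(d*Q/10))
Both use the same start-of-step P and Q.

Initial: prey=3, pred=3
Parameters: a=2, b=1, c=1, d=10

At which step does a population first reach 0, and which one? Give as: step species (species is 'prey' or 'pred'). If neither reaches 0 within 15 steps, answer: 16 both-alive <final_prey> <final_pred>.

Answer: 1 pred

Derivation:
Step 1: prey: 3+0-0=3; pred: 3+0-3=0
First extinction: pred at step 1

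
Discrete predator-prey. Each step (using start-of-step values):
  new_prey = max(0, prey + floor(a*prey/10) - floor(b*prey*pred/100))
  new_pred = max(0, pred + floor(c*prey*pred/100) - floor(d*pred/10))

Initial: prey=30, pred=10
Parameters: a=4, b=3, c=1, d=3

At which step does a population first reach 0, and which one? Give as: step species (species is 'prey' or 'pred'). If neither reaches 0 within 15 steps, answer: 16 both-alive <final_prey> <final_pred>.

Answer: 16 both-alive 9 11

Derivation:
Step 1: prey: 30+12-9=33; pred: 10+3-3=10
Step 2: prey: 33+13-9=37; pred: 10+3-3=10
Step 3: prey: 37+14-11=40; pred: 10+3-3=10
Step 4: prey: 40+16-12=44; pred: 10+4-3=11
Step 5: prey: 44+17-14=47; pred: 11+4-3=12
Step 6: prey: 47+18-16=49; pred: 12+5-3=14
Step 7: prey: 49+19-20=48; pred: 14+6-4=16
Step 8: prey: 48+19-23=44; pred: 16+7-4=19
Step 9: prey: 44+17-25=36; pred: 19+8-5=22
Step 10: prey: 36+14-23=27; pred: 22+7-6=23
Step 11: prey: 27+10-18=19; pred: 23+6-6=23
Step 12: prey: 19+7-13=13; pred: 23+4-6=21
Step 13: prey: 13+5-8=10; pred: 21+2-6=17
Step 14: prey: 10+4-5=9; pred: 17+1-5=13
Step 15: prey: 9+3-3=9; pred: 13+1-3=11
No extinction within 15 steps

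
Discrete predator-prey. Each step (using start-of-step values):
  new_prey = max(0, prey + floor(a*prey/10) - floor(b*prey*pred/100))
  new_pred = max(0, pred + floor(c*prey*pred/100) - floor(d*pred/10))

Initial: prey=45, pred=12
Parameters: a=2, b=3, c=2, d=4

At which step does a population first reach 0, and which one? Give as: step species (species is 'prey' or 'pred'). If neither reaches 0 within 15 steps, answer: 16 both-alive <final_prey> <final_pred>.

Answer: 16 both-alive 2 2

Derivation:
Step 1: prey: 45+9-16=38; pred: 12+10-4=18
Step 2: prey: 38+7-20=25; pred: 18+13-7=24
Step 3: prey: 25+5-18=12; pred: 24+12-9=27
Step 4: prey: 12+2-9=5; pred: 27+6-10=23
Step 5: prey: 5+1-3=3; pred: 23+2-9=16
Step 6: prey: 3+0-1=2; pred: 16+0-6=10
Step 7: prey: 2+0-0=2; pred: 10+0-4=6
Step 8: prey: 2+0-0=2; pred: 6+0-2=4
Step 9: prey: 2+0-0=2; pred: 4+0-1=3
Step 10: prey: 2+0-0=2; pred: 3+0-1=2
Step 11: prey: 2+0-0=2; pred: 2+0-0=2
Steps 12-15: state stable at prey=2, pred=2 (no change)
No extinction within 15 steps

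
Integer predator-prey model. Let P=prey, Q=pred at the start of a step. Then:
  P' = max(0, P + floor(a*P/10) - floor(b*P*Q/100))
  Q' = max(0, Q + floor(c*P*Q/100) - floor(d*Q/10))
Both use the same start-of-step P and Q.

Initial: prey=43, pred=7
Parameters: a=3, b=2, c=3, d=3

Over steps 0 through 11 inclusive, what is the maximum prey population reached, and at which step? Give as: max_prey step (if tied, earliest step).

Step 1: prey: 43+12-6=49; pred: 7+9-2=14
Step 2: prey: 49+14-13=50; pred: 14+20-4=30
Step 3: prey: 50+15-30=35; pred: 30+45-9=66
Step 4: prey: 35+10-46=0; pred: 66+69-19=116
Step 5: prey: 0+0-0=0; pred: 116+0-34=82
Step 6: prey: 0+0-0=0; pred: 82+0-24=58
Step 7: prey: 0+0-0=0; pred: 58+0-17=41
Step 8: prey: 0+0-0=0; pred: 41+0-12=29
Step 9: prey: 0+0-0=0; pred: 29+0-8=21
Step 10: prey: 0+0-0=0; pred: 21+0-6=15
Step 11: prey: 0+0-0=0; pred: 15+0-4=11
Max prey = 50 at step 2

Answer: 50 2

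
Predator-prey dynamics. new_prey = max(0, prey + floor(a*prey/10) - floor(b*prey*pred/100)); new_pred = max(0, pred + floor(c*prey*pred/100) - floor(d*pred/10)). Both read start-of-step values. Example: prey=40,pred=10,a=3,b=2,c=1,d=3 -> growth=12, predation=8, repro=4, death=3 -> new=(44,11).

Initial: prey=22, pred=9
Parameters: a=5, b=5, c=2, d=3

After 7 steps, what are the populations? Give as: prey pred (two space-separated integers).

Step 1: prey: 22+11-9=24; pred: 9+3-2=10
Step 2: prey: 24+12-12=24; pred: 10+4-3=11
Step 3: prey: 24+12-13=23; pred: 11+5-3=13
Step 4: prey: 23+11-14=20; pred: 13+5-3=15
Step 5: prey: 20+10-15=15; pred: 15+6-4=17
Step 6: prey: 15+7-12=10; pred: 17+5-5=17
Step 7: prey: 10+5-8=7; pred: 17+3-5=15

Answer: 7 15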